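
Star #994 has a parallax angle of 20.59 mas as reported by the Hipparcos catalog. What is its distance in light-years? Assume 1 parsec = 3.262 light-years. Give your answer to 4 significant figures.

p = 20.59 mas = 0.02059 arcsec.
d = 1/p = 1/0.02059 = 48.567 pc.
In light-years: 48.567 × 3.262 = 158.43 ly.

158.4 light years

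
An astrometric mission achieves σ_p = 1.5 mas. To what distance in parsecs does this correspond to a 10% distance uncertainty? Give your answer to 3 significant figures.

66.7 pc

σ_d/d = σ_p/p, so the condition is σ_p/p ≤ 0.10, i.e. p ≥ σ_p/0.10.
p_min = 1.5/0.10 = 15 mas = 0.015 arcsec.
d_max = 1/p_min = 1/0.015 = 66.667 pc.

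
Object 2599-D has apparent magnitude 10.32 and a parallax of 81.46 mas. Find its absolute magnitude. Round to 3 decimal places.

d = 1/p = 1/0.08146″ = 12.276 pc.
m − M = 5 log₁₀(12.276) − 5 = 5.4453 − 5 = 0.4453.
M = m − (m − M) = 10.32 − 0.4453 = 9.875.

M = 9.875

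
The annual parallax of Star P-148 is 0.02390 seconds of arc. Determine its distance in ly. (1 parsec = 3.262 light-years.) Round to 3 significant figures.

d = 1/p = 1/0.02390 = 41.841 pc.
In light-years: 41.841 × 3.262 = 136.49 ly.

136 ly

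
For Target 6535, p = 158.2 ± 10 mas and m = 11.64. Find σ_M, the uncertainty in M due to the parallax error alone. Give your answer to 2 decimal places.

M = m − 5 log₁₀ d + 5 = m + 5 log₁₀ p + 5, so ∂M/∂p = 5/(p ln 10).
σ_M = (5/ln 10) · (σ_p/p) = 2.1715 × 10/158.2 = 2.1715 × 0.063211 = 0.13726.

σ_M = 0.14 mag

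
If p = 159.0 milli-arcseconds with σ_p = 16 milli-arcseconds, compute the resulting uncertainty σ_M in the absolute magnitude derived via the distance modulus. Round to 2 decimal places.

σ_M = 0.22 mag

M = m − 5 log₁₀ d + 5 = m + 5 log₁₀ p + 5, so ∂M/∂p = 5/(p ln 10).
σ_M = (5/ln 10) · (σ_p/p) = 2.1715 × 16/159.0 = 2.1715 × 0.10063 = 0.21852.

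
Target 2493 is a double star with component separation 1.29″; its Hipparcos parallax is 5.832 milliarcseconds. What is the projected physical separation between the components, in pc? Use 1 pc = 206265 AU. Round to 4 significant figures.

d = 1/p = 1/0.005832″ = 171.47 pc.
At distance d (pc), an angle of θ arcsec spans θ·d AU: s = 1.29 × 171.47 = 221.2 AU.
= 221.2 / 206265 = 0.0010724 pc.

0.001072 pc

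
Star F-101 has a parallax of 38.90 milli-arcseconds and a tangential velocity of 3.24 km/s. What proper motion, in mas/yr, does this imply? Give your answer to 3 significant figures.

26.6 mas/yr

d = 1/p = 1/0.03890″ = 25.707 pc.
μ = v_t / (4.74 d) = 3.24 / (4.74 × 25.707) = 3.24 / 121.85 = 0.02659 ″/yr = 26.59 mas/yr.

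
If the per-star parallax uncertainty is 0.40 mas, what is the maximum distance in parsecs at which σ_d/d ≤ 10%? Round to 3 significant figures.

σ_d/d = σ_p/p, so the condition is σ_p/p ≤ 0.10, i.e. p ≥ σ_p/0.10.
p_min = 0.40/0.10 = 4 mas = 0.004 arcsec.
d_max = 1/p_min = 1/0.004 = 250 pc.

250 pc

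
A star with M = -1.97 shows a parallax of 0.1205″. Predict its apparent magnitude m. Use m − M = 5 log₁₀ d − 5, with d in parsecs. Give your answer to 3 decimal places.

d = 1/p = 1/0.1205″ = 8.2988 pc.
m − M = 5 log₁₀ d − 5 = 5 log₁₀(8.2988) − 5 = 4.5951 − 5 = -0.4049.
m = M + (m − M) = -1.97 + (-0.4049) = -2.375.

m = -2.375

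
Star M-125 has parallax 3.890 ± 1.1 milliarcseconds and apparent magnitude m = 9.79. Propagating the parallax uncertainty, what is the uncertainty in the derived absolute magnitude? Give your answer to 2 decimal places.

σ_M = 0.61 mag

M = m − 5 log₁₀ d + 5 = m + 5 log₁₀ p + 5, so ∂M/∂p = 5/(p ln 10).
σ_M = (5/ln 10) · (σ_p/p) = 2.1715 × 1.1/3.890 = 2.1715 × 0.28278 = 0.61406.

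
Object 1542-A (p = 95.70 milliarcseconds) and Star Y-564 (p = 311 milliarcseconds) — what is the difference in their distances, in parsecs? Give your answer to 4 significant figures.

d_A = 1/0.09570″ = 10.449 pc; d_B = 1/0.3110″ = 3.2154 pc.
|d_B − d_A| = |3.2154 − 10.449| = 7.2336 pc.

7.234 pc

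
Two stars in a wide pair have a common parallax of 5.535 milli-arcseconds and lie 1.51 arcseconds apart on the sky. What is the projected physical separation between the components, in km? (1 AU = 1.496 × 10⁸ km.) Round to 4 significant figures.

4.081 × 10^10 km

d = 1/p = 1/0.005535″ = 180.67 pc.
At distance d (pc), an angle of θ arcsec spans θ·d AU: s = 1.51 × 180.67 = 272.81 AU.
= 272.81 × 1.496 × 10⁸ km = 4.0812 × 10^10 km.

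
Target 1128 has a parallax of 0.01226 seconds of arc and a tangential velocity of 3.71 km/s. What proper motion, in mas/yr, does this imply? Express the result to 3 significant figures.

9.60 mas/yr

d = 1/p = 1/0.01226″ = 81.566 pc.
μ = v_t / (4.74 d) = 3.71 / (4.74 × 81.566) = 3.71 / 386.62 = 0.009596 ″/yr = 9.596 mas/yr.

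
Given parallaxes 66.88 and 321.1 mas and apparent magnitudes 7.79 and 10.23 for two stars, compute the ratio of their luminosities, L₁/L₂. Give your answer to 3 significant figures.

d₁ = 1/p₁ = 1/0.06688″ = 14.952 pc; d₂ = 1/p₂ = 1/0.3211″ = 3.1143 pc.
M₁ = m₁ − 5 log₁₀ d₁ + 5 = 7.79 − 5.8735 + 5 = 6.9165.
M₂ = 10.23 − 2.4668 + 5 = 12.7632.
L₁/L₂ = 10^(0.4(M₂ − M₁)) = 10^(0.4 × 5.8467) = 10^2.33868 = 218.11.

L₁/L₂ = 218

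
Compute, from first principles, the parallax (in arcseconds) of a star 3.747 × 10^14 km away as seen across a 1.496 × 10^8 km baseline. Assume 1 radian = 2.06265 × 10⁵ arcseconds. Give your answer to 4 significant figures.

θ ≈ B/d = (1.496 × 10^8) / (3.747 × 10^14) = 3.9925 × 10^-7 rad.
In arcseconds: 3.9925 × 10^-7 × 206265 = 0.082351″.

0.08235 arcsec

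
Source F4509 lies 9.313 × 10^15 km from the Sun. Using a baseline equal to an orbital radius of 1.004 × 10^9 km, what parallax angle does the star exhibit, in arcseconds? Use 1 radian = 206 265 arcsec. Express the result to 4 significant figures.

0.02224 arcsec

θ ≈ B/d = (1.004 × 10^9) / (9.313 × 10^15) = 1.0781 × 10^-7 rad.
In arcseconds: 1.0781 × 10^-7 × 206265 = 0.022237″.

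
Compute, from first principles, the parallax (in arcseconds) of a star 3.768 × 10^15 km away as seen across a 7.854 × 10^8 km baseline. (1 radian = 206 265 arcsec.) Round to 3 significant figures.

0.0430 arcsec

θ ≈ B/d = (7.854 × 10^8) / (3.768 × 10^15) = 2.0844 × 10^-7 rad.
In arcseconds: 2.0844 × 10^-7 × 206265 = 0.042994″.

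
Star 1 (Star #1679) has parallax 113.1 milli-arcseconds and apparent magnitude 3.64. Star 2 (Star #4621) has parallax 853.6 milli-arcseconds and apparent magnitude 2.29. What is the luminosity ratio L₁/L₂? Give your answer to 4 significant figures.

d₁ = 1/p₁ = 1/0.1131″ = 8.8417 pc; d₂ = 1/p₂ = 1/0.8536″ = 1.1715 pc.
M₁ = m₁ − 5 log₁₀ d₁ + 5 = 3.64 − 4.7327 + 5 = 3.9073.
M₂ = 2.29 − 0.3437 + 5 = 6.9463.
L₁/L₂ = 10^(0.4(M₂ − M₁)) = 10^(0.4 × 3.0390) = 10^1.21560 = 16.429.

L₁/L₂ = 16.43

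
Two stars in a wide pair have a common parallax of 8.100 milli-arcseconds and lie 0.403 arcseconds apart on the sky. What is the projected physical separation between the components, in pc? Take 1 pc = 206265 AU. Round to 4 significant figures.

0.0002412 pc

d = 1/p = 1/0.008100″ = 123.46 pc.
At distance d (pc), an angle of θ arcsec spans θ·d AU: s = 0.403 × 123.46 = 49.754 AU.
= 49.754 / 206265 = 0.00024121 pc.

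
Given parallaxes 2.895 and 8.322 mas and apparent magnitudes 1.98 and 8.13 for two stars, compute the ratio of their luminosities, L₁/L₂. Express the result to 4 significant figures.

L₁/L₂ = 2383

d₁ = 1/p₁ = 1/0.002895″ = 345.42 pc; d₂ = 1/p₂ = 1/0.008322″ = 120.16 pc.
M₁ = m₁ − 5 log₁₀ d₁ + 5 = 1.98 − 12.6917 + 5 = -5.7117.
M₂ = 8.13 − 10.3988 + 5 = 2.7312.
L₁/L₂ = 10^(0.4(M₂ − M₁)) = 10^(0.4 × 8.4429) = 10^3.37716 = 2383.2.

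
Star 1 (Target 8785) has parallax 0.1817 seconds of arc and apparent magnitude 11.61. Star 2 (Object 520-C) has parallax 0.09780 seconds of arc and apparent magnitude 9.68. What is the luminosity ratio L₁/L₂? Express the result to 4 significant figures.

d₁ = 1/p₁ = 1/0.1817″ = 5.5036 pc; d₂ = 1/p₂ = 1/0.09780″ = 10.225 pc.
M₁ = m₁ − 5 log₁₀ d₁ + 5 = 11.61 − 3.7032 + 5 = 12.9068.
M₂ = 9.68 − 5.0483 + 5 = 9.6317.
L₁/L₂ = 10^(0.4(M₂ − M₁)) = 10^(0.4 × (-3.2751)) = 10^(-1.31004) = 0.048973.

L₁/L₂ = 0.04897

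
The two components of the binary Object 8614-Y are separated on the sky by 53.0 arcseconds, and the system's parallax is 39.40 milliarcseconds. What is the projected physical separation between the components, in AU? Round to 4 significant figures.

d = 1/p = 1/0.03940″ = 25.381 pc.
At distance d (pc), an angle of θ arcsec spans θ·d AU: s = 53.0 × 25.381 = 1345.2 AU.

1345 AU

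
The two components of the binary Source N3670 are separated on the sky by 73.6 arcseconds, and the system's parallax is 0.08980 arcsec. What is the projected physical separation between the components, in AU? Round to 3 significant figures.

820 AU

d = 1/p = 1/0.08980″ = 11.136 pc.
At distance d (pc), an angle of θ arcsec spans θ·d AU: s = 73.6 × 11.136 = 819.61 AU.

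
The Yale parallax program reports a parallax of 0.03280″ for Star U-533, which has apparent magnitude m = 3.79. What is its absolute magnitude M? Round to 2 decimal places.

d = 1/p = 1/0.03280″ = 30.488 pc.
m − M = 5 log₁₀(30.488) − 5 = 7.4206 − 5 = 2.4206.
M = m − (m − M) = 3.79 − 2.4206 = 1.37.

M = 1.37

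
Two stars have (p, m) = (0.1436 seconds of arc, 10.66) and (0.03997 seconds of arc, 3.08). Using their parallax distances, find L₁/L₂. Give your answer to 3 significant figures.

L₁/L₂ = 7.20 × 10^-5

d₁ = 1/p₁ = 1/0.1436″ = 6.9638 pc; d₂ = 1/p₂ = 1/0.03997″ = 25.019 pc.
M₁ = m₁ − 5 log₁₀ d₁ + 5 = 10.66 − 4.2142 + 5 = 11.4458.
M₂ = 3.08 − 6.9913 + 5 = 1.0887.
L₁/L₂ = 10^(0.4(M₂ − M₁)) = 10^(0.4 × (-10.3571)) = 10^(-4.14284) = 0.000071971.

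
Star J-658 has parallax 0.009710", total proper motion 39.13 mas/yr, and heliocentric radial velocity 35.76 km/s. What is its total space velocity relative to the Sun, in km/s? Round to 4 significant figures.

40.54 km/s

d = 1/p = 1/0.009710″ = 102.99 pc.
μ = 39.13 mas/yr = 0.03913 ″/yr.
v_t = 4.740 μ d = 4.740 × 0.03913 × 102.99 = 19.102 km/s.
v = √(v_r² + v_t²) = √(35.76² + 19.102²) = √1643.66 = 40.542 km/s.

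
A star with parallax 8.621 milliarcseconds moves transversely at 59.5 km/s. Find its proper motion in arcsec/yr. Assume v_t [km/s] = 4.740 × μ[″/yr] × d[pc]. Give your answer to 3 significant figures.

0.108 arcsec/yr

d = 1/p = 1/0.008621″ = 116 pc.
μ = v_t / (4.74 d) = 59.5 / (4.74 × 116) = 59.5 / 549.84 = 0.10821 ″/yr.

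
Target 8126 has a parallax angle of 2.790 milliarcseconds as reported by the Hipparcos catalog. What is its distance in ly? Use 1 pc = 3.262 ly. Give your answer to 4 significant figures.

p = 2.790 milliarcseconds = 0.002790 arcsec.
d = 1/p = 1/0.002790 = 358.42 pc.
In light-years: 358.42 × 3.262 = 1169.2 ly.

1169 ly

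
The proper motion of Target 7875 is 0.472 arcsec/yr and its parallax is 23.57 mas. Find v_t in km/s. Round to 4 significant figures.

94.92 km/s

d = 1/p = 1/0.02357″ = 42.427 pc.
v_t = 4.74 × μ × d = 4.74 × 0.472 × 42.427 = 94.921 km/s.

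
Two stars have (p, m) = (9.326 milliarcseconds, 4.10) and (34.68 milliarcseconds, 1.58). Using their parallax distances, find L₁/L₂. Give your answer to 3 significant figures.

L₁/L₂ = 1.36

d₁ = 1/p₁ = 1/0.009326″ = 107.23 pc; d₂ = 1/p₂ = 1/0.03468″ = 28.835 pc.
M₁ = m₁ − 5 log₁₀ d₁ + 5 = 4.10 − 10.1516 + 5 = -1.0516.
M₂ = 1.58 − 7.2996 + 5 = -0.7196.
L₁/L₂ = 10^(0.4(M₂ − M₁)) = 10^(0.4 × 0.3320) = 10^0.13280 = 1.3577.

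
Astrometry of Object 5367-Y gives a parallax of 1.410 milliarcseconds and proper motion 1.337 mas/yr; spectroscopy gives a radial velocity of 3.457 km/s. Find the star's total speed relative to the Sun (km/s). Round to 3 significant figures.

d = 1/p = 1/0.001410″ = 709.22 pc.
μ = 1.337 mas/yr = 0.001337 ″/yr.
v_t = 4.740 μ d = 4.740 × 0.001337 × 709.22 = 4.4946 km/s.
v = √(v_r² + v_t²) = √(3.457² + 4.4946²) = √32.1523 = 5.6703 km/s.

5.67 km/s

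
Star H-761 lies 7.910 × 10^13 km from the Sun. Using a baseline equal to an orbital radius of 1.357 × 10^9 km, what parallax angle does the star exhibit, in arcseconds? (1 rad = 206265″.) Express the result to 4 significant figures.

3.539 arcsec

θ ≈ B/d = (1.357 × 10^9) / (7.910 × 10^13) = 1.7155 × 10^-5 rad.
In arcseconds: 1.7155 × 10^-5 × 206265 = 3.5385″.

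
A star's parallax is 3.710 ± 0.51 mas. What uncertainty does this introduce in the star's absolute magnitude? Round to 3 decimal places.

M = m − 5 log₁₀ d + 5 = m + 5 log₁₀ p + 5, so ∂M/∂p = 5/(p ln 10).
σ_M = (5/ln 10) · (σ_p/p) = 2.1715 × 0.51/3.710 = 2.1715 × 0.13747 = 0.29852.

σ_M = 0.299 mag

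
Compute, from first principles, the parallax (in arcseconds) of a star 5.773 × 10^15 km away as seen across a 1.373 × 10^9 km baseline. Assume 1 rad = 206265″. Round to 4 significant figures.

θ ≈ B/d = (1.373 × 10^9) / (5.773 × 10^15) = 2.3783 × 10^-7 rad.
In arcseconds: 2.3783 × 10^-7 × 206265 = 0.049056″.

0.04906 arcsec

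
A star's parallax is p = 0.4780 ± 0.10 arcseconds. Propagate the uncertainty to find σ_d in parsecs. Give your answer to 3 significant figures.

d = 1/p, so σ_d = σ_p / p².
σ_d = 0.100 / (0.4780)² = 0.100 / 0.22848 = 0.43768 pc.

0.438 pc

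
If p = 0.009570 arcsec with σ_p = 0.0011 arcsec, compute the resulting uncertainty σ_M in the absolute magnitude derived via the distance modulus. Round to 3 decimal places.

σ_M = 0.250 mag

M = m − 5 log₁₀ d + 5 = m + 5 log₁₀ p + 5, so ∂M/∂p = 5/(p ln 10).
σ_M = (5/ln 10) · (σ_p/p) = 2.1715 × 0.0011/0.009570 = 2.1715 × 0.11494 = 0.24959.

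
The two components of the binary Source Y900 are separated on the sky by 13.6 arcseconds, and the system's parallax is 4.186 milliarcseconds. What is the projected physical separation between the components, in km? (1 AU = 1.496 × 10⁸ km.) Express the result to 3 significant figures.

4.86 × 10^11 km

d = 1/p = 1/0.004186″ = 238.89 pc.
At distance d (pc), an angle of θ arcsec spans θ·d AU: s = 13.6 × 238.89 = 3248.9 AU.
= 3248.9 × 1.496 × 10⁸ km = 4.8604 × 10^11 km.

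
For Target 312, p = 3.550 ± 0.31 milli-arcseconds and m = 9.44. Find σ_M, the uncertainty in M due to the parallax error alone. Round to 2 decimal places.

σ_M = 0.19 mag

M = m − 5 log₁₀ d + 5 = m + 5 log₁₀ p + 5, so ∂M/∂p = 5/(p ln 10).
σ_M = (5/ln 10) · (σ_p/p) = 2.1715 × 0.31/3.550 = 2.1715 × 0.087324 = 0.18962.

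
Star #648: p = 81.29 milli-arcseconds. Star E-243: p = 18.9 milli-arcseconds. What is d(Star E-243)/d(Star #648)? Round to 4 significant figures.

Since d = 1/p, d_B/d_A = p_A/p_B.
= 81.29 / 18.9 = 4.3011.

4.301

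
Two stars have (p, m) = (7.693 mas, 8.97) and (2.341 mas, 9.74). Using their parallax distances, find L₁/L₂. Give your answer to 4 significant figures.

L₁/L₂ = 0.1882

d₁ = 1/p₁ = 1/0.007693″ = 129.99 pc; d₂ = 1/p₂ = 1/0.002341″ = 427.17 pc.
M₁ = m₁ − 5 log₁₀ d₁ + 5 = 8.97 − 10.5695 + 5 = 3.4005.
M₂ = 9.74 − 13.1530 + 5 = 1.5870.
L₁/L₂ = 10^(0.4(M₂ − M₁)) = 10^(0.4 × (-1.8135)) = 10^(-0.72540) = 0.18819.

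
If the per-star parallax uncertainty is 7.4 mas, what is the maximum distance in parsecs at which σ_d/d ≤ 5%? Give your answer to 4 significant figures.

6.757 pc

σ_d/d = σ_p/p, so the condition is σ_p/p ≤ 0.05, i.e. p ≥ σ_p/0.05.
p_min = 7.4/0.05 = 148 mas = 0.148 arcsec.
d_max = 1/p_min = 1/0.148 = 6.7568 pc.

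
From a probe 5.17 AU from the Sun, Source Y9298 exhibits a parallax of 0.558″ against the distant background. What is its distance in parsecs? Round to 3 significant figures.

9.27 pc

With baseline B (in AU) and parallax p (in arcsec), d = B/p parsecs.
d = 5.17 / 0.558 = 9.2652 pc.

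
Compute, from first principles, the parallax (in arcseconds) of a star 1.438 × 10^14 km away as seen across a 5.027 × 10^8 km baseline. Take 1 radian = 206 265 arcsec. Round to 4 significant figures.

0.7211 arcsec

θ ≈ B/d = (5.027 × 10^8) / (1.438 × 10^14) = 3.4958 × 10^-6 rad.
In arcseconds: 3.4958 × 10^-6 × 206265 = 0.72106″.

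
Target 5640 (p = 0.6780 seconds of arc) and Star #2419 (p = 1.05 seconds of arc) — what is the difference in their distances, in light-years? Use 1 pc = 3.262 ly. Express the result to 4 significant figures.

d_A = 1/0.6780″ = 1.4749 pc; d_B = 1/1.050″ = 0.95238 pc.
|d_B − d_A| = |0.95238 − 1.4749| = 0.52252 pc = 0.52252 × 3.262 ly = 1.7045 ly.

1.705 ly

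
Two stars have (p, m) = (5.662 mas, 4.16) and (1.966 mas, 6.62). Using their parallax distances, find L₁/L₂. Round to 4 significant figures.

d₁ = 1/p₁ = 1/0.005662″ = 176.62 pc; d₂ = 1/p₂ = 1/0.001966″ = 508.65 pc.
M₁ = m₁ − 5 log₁₀ d₁ + 5 = 4.16 − 11.2352 + 5 = -2.0752.
M₂ = 6.62 − 13.5321 + 5 = -1.9121.
L₁/L₂ = 10^(0.4(M₂ − M₁)) = 10^(0.4 × 0.1631) = 10^0.06524 = 1.1621.

L₁/L₂ = 1.162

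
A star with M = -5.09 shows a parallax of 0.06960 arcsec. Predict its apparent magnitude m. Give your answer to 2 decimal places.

m = -4.30

d = 1/p = 1/0.06960″ = 14.368 pc.
m − M = 5 log₁₀ d − 5 = 5 log₁₀(14.368) − 5 = 5.7870 − 5 = 0.7870.
m = M + (m − M) = -5.09 + 0.7870 = -4.30.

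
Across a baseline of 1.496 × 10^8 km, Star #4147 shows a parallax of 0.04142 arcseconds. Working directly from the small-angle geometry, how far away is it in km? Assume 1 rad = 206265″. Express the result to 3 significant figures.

θ = 0.04142″ = 0.04142/206265 = 2.0081 × 10^-7 rad.
d = B/θ = (1.496 × 10^8) / (2.0081 × 10^-7) = 7.4498 × 10^14 km.

7.45 × 10^14 km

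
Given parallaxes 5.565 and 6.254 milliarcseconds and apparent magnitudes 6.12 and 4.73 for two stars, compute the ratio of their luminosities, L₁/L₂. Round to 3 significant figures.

L₁/L₂ = 0.351

d₁ = 1/p₁ = 1/0.005565″ = 179.69 pc; d₂ = 1/p₂ = 1/0.006254″ = 159.9 pc.
M₁ = m₁ − 5 log₁₀ d₁ + 5 = 6.12 − 11.2726 + 5 = -0.1526.
M₂ = 4.73 − 11.0192 + 5 = -1.2892.
L₁/L₂ = 10^(0.4(M₂ − M₁)) = 10^(0.4 × (-1.1366)) = 10^(-0.45464) = 0.35104.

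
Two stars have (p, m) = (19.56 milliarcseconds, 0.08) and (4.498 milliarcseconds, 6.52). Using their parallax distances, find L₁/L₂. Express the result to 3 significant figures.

d₁ = 1/p₁ = 1/0.01956″ = 51.125 pc; d₂ = 1/p₂ = 1/0.004498″ = 222.32 pc.
M₁ = m₁ − 5 log₁₀ d₁ + 5 = 0.08 − 8.5432 + 5 = -3.4632.
M₂ = 6.52 − 11.7349 + 5 = -0.2149.
L₁/L₂ = 10^(0.4(M₂ − M₁)) = 10^(0.4 × 3.2483) = 10^1.29932 = 19.921.

L₁/L₂ = 19.9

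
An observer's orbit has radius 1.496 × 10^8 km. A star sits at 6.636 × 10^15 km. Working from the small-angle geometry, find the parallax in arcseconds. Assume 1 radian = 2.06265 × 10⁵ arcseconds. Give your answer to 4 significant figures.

0.004650 arcsec

θ ≈ B/d = (1.496 × 10^8) / (6.636 × 10^15) = 2.2544 × 10^-8 rad.
In arcseconds: 2.2544 × 10^-8 × 206265 = 0.00465″.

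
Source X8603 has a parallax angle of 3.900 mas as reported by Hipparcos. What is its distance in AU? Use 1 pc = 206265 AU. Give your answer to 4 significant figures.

5.289 × 10^7 AU

p = 3.900 mas = 0.003900 arcsec.
d = 1/p = 1/0.003900 = 256.41 pc.
In AU: 256.41 × 206265 = 5.2888 × 10^7 AU.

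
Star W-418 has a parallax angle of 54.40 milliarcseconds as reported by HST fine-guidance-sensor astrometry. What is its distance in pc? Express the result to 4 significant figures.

p = 54.40 milliarcseconds = 0.05440 arcsec.
d = 1/p = 1/0.05440 = 18.382 pc.

18.38 pc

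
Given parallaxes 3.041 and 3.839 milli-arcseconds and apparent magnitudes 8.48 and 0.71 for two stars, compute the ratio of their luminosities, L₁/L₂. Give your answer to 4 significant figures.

d₁ = 1/p₁ = 1/0.003041″ = 328.84 pc; d₂ = 1/p₂ = 1/0.003839″ = 260.48 pc.
M₁ = m₁ − 5 log₁₀ d₁ + 5 = 8.48 − 12.5849 + 5 = 0.8951.
M₂ = 0.71 − 12.0789 + 5 = -6.3689.
L₁/L₂ = 10^(0.4(M₂ − M₁)) = 10^(0.4 × (-7.2640)) = 10^(-2.90560) = 0.0012428.

L₁/L₂ = 0.001243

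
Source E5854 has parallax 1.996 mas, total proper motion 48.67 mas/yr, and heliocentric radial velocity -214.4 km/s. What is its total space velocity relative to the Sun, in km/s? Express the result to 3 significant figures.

244 km/s

d = 1/p = 1/0.001996″ = 501 pc.
μ = 48.67 mas/yr = 0.04867 ″/yr.
v_t = 4.740 μ d = 4.740 × 0.04867 × 501 = 115.58 km/s.
v = √(v_r² + v_t²) = √((-214.4)² + 115.58²) = √59326.1 = 243.57 km/s.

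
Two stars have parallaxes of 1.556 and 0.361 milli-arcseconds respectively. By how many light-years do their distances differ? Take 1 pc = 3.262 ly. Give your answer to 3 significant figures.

d_A = 1/0.001556″ = 642.67 pc; d_B = 1/0.0003610″ = 2770.1 pc.
|d_B − d_A| = |2770.1 − 642.67| = 2127.4 pc = 2127.4 × 3.262 ly = 6939.6 ly.

6940 ly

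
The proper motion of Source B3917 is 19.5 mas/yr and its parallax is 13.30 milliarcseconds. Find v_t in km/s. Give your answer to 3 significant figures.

d = 1/p = 1/0.01330″ = 75.188 pc.
μ = 19.5 mas/yr = 0.0195 ″/yr.
v_t = 4.74 × μ × d = 4.74 × 0.0195 × 75.188 = 6.9496 km/s.

6.95 km/s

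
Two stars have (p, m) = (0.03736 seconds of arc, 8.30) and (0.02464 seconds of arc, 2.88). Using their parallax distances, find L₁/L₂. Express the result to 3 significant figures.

d₁ = 1/p₁ = 1/0.03736″ = 26.767 pc; d₂ = 1/p₂ = 1/0.02464″ = 40.584 pc.
M₁ = m₁ − 5 log₁₀ d₁ + 5 = 8.30 − 7.1380 + 5 = 6.1620.
M₂ = 2.88 − 8.0418 + 5 = -0.1618.
L₁/L₂ = 10^(0.4(M₂ − M₁)) = 10^(0.4 × (-6.3238)) = 10^(-2.52952) = 0.0029545.

L₁/L₂ = 0.00295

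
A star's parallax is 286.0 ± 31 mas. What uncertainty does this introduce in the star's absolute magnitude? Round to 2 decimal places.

M = m − 5 log₁₀ d + 5 = m + 5 log₁₀ p + 5, so ∂M/∂p = 5/(p ln 10).
σ_M = (5/ln 10) · (σ_p/p) = 2.1715 × 31/286.0 = 2.1715 × 0.10839 = 0.23537.

σ_M = 0.24 mag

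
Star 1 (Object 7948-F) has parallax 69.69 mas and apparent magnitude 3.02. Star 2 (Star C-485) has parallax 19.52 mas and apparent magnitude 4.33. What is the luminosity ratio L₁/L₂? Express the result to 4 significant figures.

d₁ = 1/p₁ = 1/0.06969″ = 14.349 pc; d₂ = 1/p₂ = 1/0.01952″ = 51.23 pc.
M₁ = m₁ − 5 log₁₀ d₁ + 5 = 3.02 − 5.7841 + 5 = 2.2359.
M₂ = 4.33 − 8.5476 + 5 = 0.7824.
L₁/L₂ = 10^(0.4(M₂ − M₁)) = 10^(0.4 × (-1.4535)) = 10^(-0.58140) = 0.26218.

L₁/L₂ = 0.2622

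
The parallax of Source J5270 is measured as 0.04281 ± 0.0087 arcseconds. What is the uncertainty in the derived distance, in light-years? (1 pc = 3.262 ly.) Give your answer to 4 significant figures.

15.49 ly

d = 1/p, so σ_d = σ_p / p².
σ_d = 0.00870 / (0.04281)² = 0.00870 / 0.0018327 = 4.7471 pc = 4.7471 × 3.262 ly = 15.485 ly.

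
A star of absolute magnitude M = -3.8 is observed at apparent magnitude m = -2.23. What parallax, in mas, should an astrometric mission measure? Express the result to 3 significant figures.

m − M = -2.23 − (-3.8) = 1.57.
d = 10^((m−M)/5 + 1) = 10^1.314 = 20.606 pc.
p = 1/d = 1/20.606 = 0.04853 arcsec = 48.53 mas.

48.5 mas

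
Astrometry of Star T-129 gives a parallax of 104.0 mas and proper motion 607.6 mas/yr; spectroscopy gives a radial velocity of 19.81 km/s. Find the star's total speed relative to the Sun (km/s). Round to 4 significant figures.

d = 1/p = 1/0.1040″ = 9.6154 pc.
μ = 607.6 mas/yr = 0.6076 ″/yr.
v_t = 4.740 μ d = 4.740 × 0.6076 × 9.6154 = 27.693 km/s.
v = √(v_r² + v_t²) = √(19.81² + 27.693²) = √1159.34 = 34.049 km/s.

34.05 km/s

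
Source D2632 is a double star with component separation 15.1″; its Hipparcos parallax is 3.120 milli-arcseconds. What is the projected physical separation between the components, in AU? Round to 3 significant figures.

d = 1/p = 1/0.003120″ = 320.51 pc.
At distance d (pc), an angle of θ arcsec spans θ·d AU: s = 15.1 × 320.51 = 4839.7 AU.

4840 AU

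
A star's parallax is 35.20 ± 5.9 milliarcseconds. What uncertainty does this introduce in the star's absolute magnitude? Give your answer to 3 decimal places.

σ_M = 0.364 mag

M = m − 5 log₁₀ d + 5 = m + 5 log₁₀ p + 5, so ∂M/∂p = 5/(p ln 10).
σ_M = (5/ln 10) · (σ_p/p) = 2.1715 × 5.9/35.20 = 2.1715 × 0.16761 = 0.36397.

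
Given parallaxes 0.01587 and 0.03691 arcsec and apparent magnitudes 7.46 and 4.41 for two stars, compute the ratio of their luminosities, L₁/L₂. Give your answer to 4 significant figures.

L₁/L₂ = 0.3259

d₁ = 1/p₁ = 1/0.01587″ = 63.012 pc; d₂ = 1/p₂ = 1/0.03691″ = 27.093 pc.
M₁ = m₁ − 5 log₁₀ d₁ + 5 = 7.46 − 8.9971 + 5 = 3.4629.
M₂ = 4.41 − 7.1643 + 5 = 2.2457.
L₁/L₂ = 10^(0.4(M₂ − M₁)) = 10^(0.4 × (-1.2172)) = 10^(-0.48688) = 0.32593.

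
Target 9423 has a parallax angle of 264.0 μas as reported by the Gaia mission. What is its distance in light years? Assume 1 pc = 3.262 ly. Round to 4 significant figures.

12360 light years

p = 264.0 μas = 0.0002640 arcsec.
d = 1/p = 1/0.0002640 = 3787.9 pc.
In light-years: 3787.9 × 3.262 = 12356 ly.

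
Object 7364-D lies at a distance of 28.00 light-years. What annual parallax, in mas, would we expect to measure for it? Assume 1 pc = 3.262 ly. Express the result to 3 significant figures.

117 mas

d = 28.00 ly ÷ 3.262 = 8.5837 pc.
p = 1/d = 1/8.5837 = 0.1165 arcsec.
= 0.1165 × 1000 = 116.5 mas.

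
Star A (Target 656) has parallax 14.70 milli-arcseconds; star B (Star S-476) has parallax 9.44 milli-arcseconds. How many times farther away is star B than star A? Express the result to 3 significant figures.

1.56

Since d = 1/p, d_B/d_A = p_A/p_B.
= 14.70 / 9.44 = 1.5572.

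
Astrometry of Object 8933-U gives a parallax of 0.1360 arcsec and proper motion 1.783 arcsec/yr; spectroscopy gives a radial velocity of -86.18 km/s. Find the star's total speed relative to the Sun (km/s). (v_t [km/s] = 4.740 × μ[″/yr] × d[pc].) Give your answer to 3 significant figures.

106 km/s

d = 1/p = 1/0.1360″ = 7.3529 pc.
v_t = 4.740 μ d = 4.740 × 1.783 × 7.3529 = 62.142 km/s.
v = √(v_r² + v_t²) = √((-86.18)² + 62.142²) = √11288.6 = 106.25 km/s.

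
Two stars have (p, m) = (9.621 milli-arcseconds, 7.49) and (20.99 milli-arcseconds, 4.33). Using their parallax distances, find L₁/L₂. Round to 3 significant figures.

d₁ = 1/p₁ = 1/0.009621″ = 103.94 pc; d₂ = 1/p₂ = 1/0.02099″ = 47.642 pc.
M₁ = m₁ − 5 log₁₀ d₁ + 5 = 7.49 − 10.0839 + 5 = 2.4061.
M₂ = 4.33 − 8.3899 + 5 = 0.9401.
L₁/L₂ = 10^(0.4(M₂ − M₁)) = 10^(0.4 × (-1.4660)) = 10^(-0.58640) = 0.25918.

L₁/L₂ = 0.259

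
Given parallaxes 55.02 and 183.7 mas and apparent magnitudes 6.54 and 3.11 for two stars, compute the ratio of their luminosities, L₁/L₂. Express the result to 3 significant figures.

d₁ = 1/p₁ = 1/0.05502″ = 18.175 pc; d₂ = 1/p₂ = 1/0.1837″ = 5.4437 pc.
M₁ = m₁ − 5 log₁₀ d₁ + 5 = 6.54 − 6.2974 + 5 = 5.2426.
M₂ = 3.11 − 3.6795 + 5 = 4.4305.
L₁/L₂ = 10^(0.4(M₂ − M₁)) = 10^(0.4 × (-0.8121)) = 10^(-0.32484) = 0.47333.

L₁/L₂ = 0.473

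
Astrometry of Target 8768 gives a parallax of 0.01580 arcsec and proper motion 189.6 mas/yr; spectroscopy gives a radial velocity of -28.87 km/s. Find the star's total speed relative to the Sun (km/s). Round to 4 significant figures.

63.79 km/s

d = 1/p = 1/0.01580″ = 63.291 pc.
μ = 189.6 mas/yr = 0.1896 ″/yr.
v_t = 4.740 μ d = 4.740 × 0.1896 × 63.291 = 56.88 km/s.
v = √(v_r² + v_t²) = √((-28.87)² + 56.88²) = √4068.81 = 63.787 km/s.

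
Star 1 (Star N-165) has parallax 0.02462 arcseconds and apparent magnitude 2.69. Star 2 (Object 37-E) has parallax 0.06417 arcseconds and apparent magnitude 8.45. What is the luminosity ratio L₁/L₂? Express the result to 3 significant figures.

d₁ = 1/p₁ = 1/0.02462″ = 40.617 pc; d₂ = 1/p₂ = 1/0.06417″ = 15.584 pc.
M₁ = m₁ − 5 log₁₀ d₁ + 5 = 2.69 − 8.0435 + 5 = -0.3535.
M₂ = 8.45 − 5.9634 + 5 = 7.4866.
L₁/L₂ = 10^(0.4(M₂ − M₁)) = 10^(0.4 × 7.8401) = 10^3.13604 = 1367.9.

L₁/L₂ = 1370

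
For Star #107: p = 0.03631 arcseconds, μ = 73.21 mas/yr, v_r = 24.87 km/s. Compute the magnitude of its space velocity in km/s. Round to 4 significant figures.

d = 1/p = 1/0.03631″ = 27.541 pc.
μ = 73.21 mas/yr = 0.07321 ″/yr.
v_t = 4.740 μ d = 4.740 × 0.07321 × 27.541 = 9.5572 km/s.
v = √(v_r² + v_t²) = √(24.87² + 9.5572²) = √709.857 = 26.643 km/s.

26.64 km/s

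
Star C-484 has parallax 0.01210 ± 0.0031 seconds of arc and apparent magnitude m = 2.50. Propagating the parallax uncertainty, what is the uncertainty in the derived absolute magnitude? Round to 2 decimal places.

σ_M = 0.56 mag

M = m − 5 log₁₀ d + 5 = m + 5 log₁₀ p + 5, so ∂M/∂p = 5/(p ln 10).
σ_M = (5/ln 10) · (σ_p/p) = 2.1715 × 0.0031/0.01210 = 2.1715 × 0.2562 = 0.55634.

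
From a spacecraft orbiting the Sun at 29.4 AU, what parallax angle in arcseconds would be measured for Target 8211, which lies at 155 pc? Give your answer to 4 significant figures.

p (arcsec) = B (AU) / d (pc).
p = 29.4 / 155 = 0.18968 arcsec.

0.1897 arcsec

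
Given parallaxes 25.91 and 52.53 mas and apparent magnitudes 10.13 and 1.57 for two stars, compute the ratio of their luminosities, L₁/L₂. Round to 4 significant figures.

L₁/L₂ = 0.001548

d₁ = 1/p₁ = 1/0.02591″ = 38.595 pc; d₂ = 1/p₂ = 1/0.05253″ = 19.037 pc.
M₁ = m₁ − 5 log₁₀ d₁ + 5 = 10.13 − 7.9327 + 5 = 7.1973.
M₂ = 1.57 − 6.3980 + 5 = 0.1720.
L₁/L₂ = 10^(0.4(M₂ − M₁)) = 10^(0.4 × (-7.0253)) = 10^(-2.81012) = 0.0015484.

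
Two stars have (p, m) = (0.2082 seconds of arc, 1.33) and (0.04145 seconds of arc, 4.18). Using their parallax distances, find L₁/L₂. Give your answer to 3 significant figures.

L₁/L₂ = 0.547

d₁ = 1/p₁ = 1/0.2082″ = 4.8031 pc; d₂ = 1/p₂ = 1/0.04145″ = 24.125 pc.
M₁ = m₁ − 5 log₁₀ d₁ + 5 = 1.33 − 3.4076 + 5 = 2.9224.
M₂ = 4.18 − 6.9123 + 5 = 2.2677.
L₁/L₂ = 10^(0.4(M₂ − M₁)) = 10^(0.4 × (-0.6547)) = 10^(-0.26188) = 0.54717.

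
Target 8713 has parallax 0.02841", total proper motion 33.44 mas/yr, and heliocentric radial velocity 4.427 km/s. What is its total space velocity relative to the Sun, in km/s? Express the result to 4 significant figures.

d = 1/p = 1/0.02841″ = 35.199 pc.
μ = 33.44 mas/yr = 0.03344 ″/yr.
v_t = 4.740 μ d = 4.740 × 0.03344 × 35.199 = 5.5792 km/s.
v = √(v_r² + v_t²) = √(4.427² + 5.5792²) = √50.7258 = 7.1222 km/s.

7.122 km/s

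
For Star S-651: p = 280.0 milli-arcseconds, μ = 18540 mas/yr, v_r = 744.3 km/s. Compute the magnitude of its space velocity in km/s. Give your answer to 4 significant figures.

d = 1/p = 1/0.2800″ = 3.5714 pc.
μ = 18540 mas/yr = 18.54 ″/yr.
v_t = 4.740 μ d = 4.740 × 18.54 × 3.5714 = 313.85 km/s.
v = √(v_r² + v_t²) = √(744.3² + 313.85²) = √652484 = 807.76 km/s.

807.8 km/s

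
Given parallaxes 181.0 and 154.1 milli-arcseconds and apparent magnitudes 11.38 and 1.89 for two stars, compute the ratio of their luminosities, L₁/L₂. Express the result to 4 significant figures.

d₁ = 1/p₁ = 1/0.1810″ = 5.5249 pc; d₂ = 1/p₂ = 1/0.1541″ = 6.4893 pc.
M₁ = m₁ − 5 log₁₀ d₁ + 5 = 11.38 − 3.7116 + 5 = 12.6684.
M₂ = 1.89 − 4.0610 + 5 = 2.8290.
L₁/L₂ = 10^(0.4(M₂ − M₁)) = 10^(0.4 × (-9.8394)) = 10^(-3.93576) = 0.00011594.

L₁/L₂ = 0.0001159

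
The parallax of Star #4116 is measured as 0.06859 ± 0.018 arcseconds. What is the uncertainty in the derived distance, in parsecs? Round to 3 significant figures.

d = 1/p, so σ_d = σ_p / p².
σ_d = 0.0180 / (0.06859)² = 0.0180 / 0.0047046 = 3.826 pc.

3.83 pc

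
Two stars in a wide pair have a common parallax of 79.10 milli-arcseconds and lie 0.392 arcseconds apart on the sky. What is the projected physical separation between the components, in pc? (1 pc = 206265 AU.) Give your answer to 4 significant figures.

d = 1/p = 1/0.07910″ = 12.642 pc.
At distance d (pc), an angle of θ arcsec spans θ·d AU: s = 0.392 × 12.642 = 4.9557 AU.
= 4.9557 / 206265 = 2.4026 × 10^-5 pc.

2.403 × 10^-5 pc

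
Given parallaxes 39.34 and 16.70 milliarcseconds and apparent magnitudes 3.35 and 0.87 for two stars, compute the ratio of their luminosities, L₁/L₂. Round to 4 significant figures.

L₁/L₂ = 0.01836

d₁ = 1/p₁ = 1/0.03934″ = 25.419 pc; d₂ = 1/p₂ = 1/0.01670″ = 59.88 pc.
M₁ = m₁ − 5 log₁₀ d₁ + 5 = 3.35 − 7.0258 + 5 = 1.3242.
M₂ = 0.87 − 8.8864 + 5 = -3.0164.
L₁/L₂ = 10^(0.4(M₂ − M₁)) = 10^(0.4 × (-4.3406)) = 10^(-1.73624) = 0.018355.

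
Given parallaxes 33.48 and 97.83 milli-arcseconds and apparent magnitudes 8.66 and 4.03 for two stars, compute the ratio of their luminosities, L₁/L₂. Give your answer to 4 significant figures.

L₁/L₂ = 0.1201

d₁ = 1/p₁ = 1/0.03348″ = 29.869 pc; d₂ = 1/p₂ = 1/0.09783″ = 10.222 pc.
M₁ = m₁ − 5 log₁₀ d₁ + 5 = 8.66 − 7.3761 + 5 = 6.2839.
M₂ = 4.03 − 5.0477 + 5 = 3.9823.
L₁/L₂ = 10^(0.4(M₂ − M₁)) = 10^(0.4 × (-2.3016)) = 10^(-0.92064) = 0.12005.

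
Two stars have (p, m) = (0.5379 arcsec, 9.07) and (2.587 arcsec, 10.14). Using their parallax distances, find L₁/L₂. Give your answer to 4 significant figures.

L₁/L₂ = 61.97

d₁ = 1/p₁ = 1/0.5379″ = 1.8591 pc; d₂ = 1/p₂ = 1/2.587″ = 0.38655 pc.
M₁ = m₁ − 5 log₁₀ d₁ + 5 = 9.07 − 1.3465 + 5 = 12.7235.
M₂ = 10.14 − (-2.0640) + 5 = 17.2040.
L₁/L₂ = 10^(0.4(M₂ − M₁)) = 10^(0.4 × 4.4805) = 10^1.79220 = 61.973.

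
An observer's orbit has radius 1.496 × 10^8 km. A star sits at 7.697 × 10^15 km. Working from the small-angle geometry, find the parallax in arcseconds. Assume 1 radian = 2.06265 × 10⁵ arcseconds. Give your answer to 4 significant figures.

0.004009 arcsec

θ ≈ B/d = (1.496 × 10^8) / (7.697 × 10^15) = 1.9436 × 10^-8 rad.
In arcseconds: 1.9436 × 10^-8 × 206265 = 0.004009″.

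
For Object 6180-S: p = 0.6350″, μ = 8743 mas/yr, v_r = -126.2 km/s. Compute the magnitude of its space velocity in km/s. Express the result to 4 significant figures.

142.1 km/s

d = 1/p = 1/0.6350″ = 1.5748 pc.
μ = 8743 mas/yr = 8.743 ″/yr.
v_t = 4.740 μ d = 4.740 × 8.743 × 1.5748 = 65.263 km/s.
v = √(v_r² + v_t²) = √((-126.2)² + 65.263²) = √20185.7 = 142.08 km/s.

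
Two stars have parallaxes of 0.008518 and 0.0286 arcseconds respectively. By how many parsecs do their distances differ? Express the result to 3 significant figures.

82.4 pc

d_A = 1/0.008518″ = 117.4 pc; d_B = 1/0.02860″ = 34.965 pc.
|d_B − d_A| = |34.965 − 117.4| = 82.435 pc.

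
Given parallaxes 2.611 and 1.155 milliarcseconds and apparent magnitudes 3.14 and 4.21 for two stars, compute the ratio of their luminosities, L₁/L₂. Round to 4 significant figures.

L₁/L₂ = 0.5243

d₁ = 1/p₁ = 1/0.002611″ = 383 pc; d₂ = 1/p₂ = 1/0.001155″ = 865.8 pc.
M₁ = m₁ − 5 log₁₀ d₁ + 5 = 3.14 − 12.9160 + 5 = -4.7760.
M₂ = 4.21 − 14.6871 + 5 = -5.4771.
L₁/L₂ = 10^(0.4(M₂ − M₁)) = 10^(0.4 × (-0.7011)) = 10^(-0.28044) = 0.52428.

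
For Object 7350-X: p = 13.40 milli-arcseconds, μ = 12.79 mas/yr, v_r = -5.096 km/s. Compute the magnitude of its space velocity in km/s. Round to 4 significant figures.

d = 1/p = 1/0.01340″ = 74.627 pc.
μ = 12.79 mas/yr = 0.01279 ″/yr.
v_t = 4.740 μ d = 4.740 × 0.01279 × 74.627 = 4.5242 km/s.
v = √(v_r² + v_t²) = √((-5.096)² + 4.5242²) = √46.4376 = 6.8145 km/s.

6.815 km/s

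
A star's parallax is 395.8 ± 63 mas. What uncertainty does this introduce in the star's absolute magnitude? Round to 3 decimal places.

M = m − 5 log₁₀ d + 5 = m + 5 log₁₀ p + 5, so ∂M/∂p = 5/(p ln 10).
σ_M = (5/ln 10) · (σ_p/p) = 2.1715 × 63/395.8 = 2.1715 × 0.15917 = 0.34564.

σ_M = 0.346 mag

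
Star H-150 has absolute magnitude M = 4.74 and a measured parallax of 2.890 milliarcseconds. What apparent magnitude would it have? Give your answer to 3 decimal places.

m = 12.436

d = 1/p = 1/0.002890″ = 346.02 pc.
m − M = 5 log₁₀ d − 5 = 5 log₁₀(346.02) − 5 = 12.6955 − 5 = 7.6955.
m = M + (m − M) = 4.74 + 7.6955 = 12.436.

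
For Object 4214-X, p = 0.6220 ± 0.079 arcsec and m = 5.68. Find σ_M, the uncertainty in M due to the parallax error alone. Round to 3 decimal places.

M = m − 5 log₁₀ d + 5 = m + 5 log₁₀ p + 5, so ∂M/∂p = 5/(p ln 10).
σ_M = (5/ln 10) · (σ_p/p) = 2.1715 × 0.079/0.6220 = 2.1715 × 0.12701 = 0.2758.

σ_M = 0.276 mag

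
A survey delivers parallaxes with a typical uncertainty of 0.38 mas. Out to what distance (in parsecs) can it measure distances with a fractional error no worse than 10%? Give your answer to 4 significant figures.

σ_d/d = σ_p/p, so the condition is σ_p/p ≤ 0.10, i.e. p ≥ σ_p/0.10.
p_min = 0.38/0.10 = 3.8 mas = 0.0038 arcsec.
d_max = 1/p_min = 1/0.0038 = 263.16 pc.

263.2 pc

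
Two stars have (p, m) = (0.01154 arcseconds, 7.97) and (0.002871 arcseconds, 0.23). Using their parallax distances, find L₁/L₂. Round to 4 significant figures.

L₁/L₂ = 4.962 × 10^-5

d₁ = 1/p₁ = 1/0.01154″ = 86.655 pc; d₂ = 1/p₂ = 1/0.002871″ = 348.31 pc.
M₁ = m₁ − 5 log₁₀ d₁ + 5 = 7.97 − 9.6890 + 5 = 3.2810.
M₂ = 0.23 − 12.7098 + 5 = -7.4798.
L₁/L₂ = 10^(0.4(M₂ − M₁)) = 10^(0.4 × (-10.7608)) = 10^(-4.30432) = 0.000049623.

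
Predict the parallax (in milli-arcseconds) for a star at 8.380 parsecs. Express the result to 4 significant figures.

p = 1/d = 1/8.38 = 0.11933 arcsec.
= 0.11933 × 1000 = 119.33 mas.

119.3 mas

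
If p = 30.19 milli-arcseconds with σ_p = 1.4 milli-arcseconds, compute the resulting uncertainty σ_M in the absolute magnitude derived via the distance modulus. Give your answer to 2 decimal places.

M = m − 5 log₁₀ d + 5 = m + 5 log₁₀ p + 5, so ∂M/∂p = 5/(p ln 10).
σ_M = (5/ln 10) · (σ_p/p) = 2.1715 × 1.4/30.19 = 2.1715 × 0.046373 = 0.1007.

σ_M = 0.10 mag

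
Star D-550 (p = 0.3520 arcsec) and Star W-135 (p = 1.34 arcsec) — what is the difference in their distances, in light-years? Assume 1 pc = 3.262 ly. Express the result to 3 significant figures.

6.83 ly

d_A = 1/0.3520″ = 2.8409 pc; d_B = 1/1.340″ = 0.74627 pc.
|d_B − d_A| = |0.74627 − 2.8409| = 2.0946 pc = 2.0946 × 3.262 ly = 6.8326 ly.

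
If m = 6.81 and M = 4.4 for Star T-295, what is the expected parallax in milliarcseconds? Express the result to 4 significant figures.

m − M = 6.81 − 4.4 = 2.41.
d = 10^((m−M)/5 + 1) = 10^1.482 = 30.339 pc.
p = 1/d = 1/30.339 = 0.032961 arcsec = 32.961 mas.

32.96 mas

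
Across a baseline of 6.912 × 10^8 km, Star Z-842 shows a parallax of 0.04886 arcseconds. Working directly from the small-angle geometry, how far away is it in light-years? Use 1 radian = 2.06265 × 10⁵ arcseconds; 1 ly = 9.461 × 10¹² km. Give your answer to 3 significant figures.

θ = 0.04886″ = 0.04886/206265 = 2.3688 × 10^-7 rad.
d = B/θ = (6.912 × 10^8) / (2.3688 × 10^-7) = 2.9179 × 10^15 km = (2.9179 × 10^15) / (9.461 × 10^12) ly = 308.41 ly.

308 ly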